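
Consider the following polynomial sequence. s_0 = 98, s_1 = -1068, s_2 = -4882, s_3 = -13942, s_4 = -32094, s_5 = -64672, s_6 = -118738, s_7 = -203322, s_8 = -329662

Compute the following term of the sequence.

-1166, -3814, -9060, -18152, -32578, -54066, -84584, -126340
-2648, -5246, -9092, -14426, -21488, -30518, -41756
-2598, -3846, -5334, -7062, -9030, -11238
-1248, -1488, -1728, -1968, -2208
-240, -240, -240, -240
Constant fifth difference = -240, so extend:
-2208 − 240 = -2448;  -11238 − 2448 = -13686;  -41756 − 13686 = -55442;  -126340 − 55442 = -181782;  -329662 − 181782 = -511444

-511444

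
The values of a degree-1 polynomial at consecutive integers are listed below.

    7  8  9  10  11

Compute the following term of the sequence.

12

D1: 1, 1, 1, 1
First differences constant at 1.
11 + 1 = 12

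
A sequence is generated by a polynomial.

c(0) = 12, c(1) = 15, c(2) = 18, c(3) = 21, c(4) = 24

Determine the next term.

27

D1: 3, 3, 3, 3
First differences constant at 3.
24 + 3 = 27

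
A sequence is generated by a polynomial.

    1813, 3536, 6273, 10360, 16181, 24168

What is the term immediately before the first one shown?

816

D1: 1723  2737  4087  5821  7987
D2: 1014  1350  1734  2166
D3: 336  384  432
D4: 48  48
The fourth differences are constant at 48.
Work back: 336 − 48 = 288;  1014 − 288 = 726;  1723 − 726 = 997;  1813 − 997 = 816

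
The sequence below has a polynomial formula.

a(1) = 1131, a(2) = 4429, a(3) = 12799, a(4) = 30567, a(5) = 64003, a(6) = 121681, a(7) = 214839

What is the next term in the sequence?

357739

Δ: 3298, 8370, 17768, 33436, 57678, 93158
Δ²: 5072, 9398, 15668, 24242, 35480
Δ³: 4326, 6270, 8574, 11238
Δ⁴: 1944, 2304, 2664
Δ⁵: 360, 360
Fifth differences constant at 360.
2664 + 360 = 3024;  11238 + 3024 = 14262;  35480 + 14262 = 49742;  93158 + 49742 = 142900;  214839 + 142900 = 357739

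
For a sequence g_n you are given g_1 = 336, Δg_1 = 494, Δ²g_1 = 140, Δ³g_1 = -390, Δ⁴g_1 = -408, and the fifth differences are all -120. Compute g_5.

1184

Build the table forward from the leading diagonal:
Fifth differences: -120  -120  -120  -120  -120
Fourth differences: -408  -528  -648  -768  -888
Third differences: -390  -798  -1326  -1974  -2742
Second differences: 140  -250  -1048  -2374  -4348
First differences: 494  634  384  -664  -3038
g: 336  830  1464  1848  1184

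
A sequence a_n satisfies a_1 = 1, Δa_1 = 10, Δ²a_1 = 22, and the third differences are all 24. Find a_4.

121

Build the table forward from the leading diagonal:
Δ³: 24  24  24  24
Δ²: 22  46  70  94
Δ: 10  32  78  148
a: 1  11  43  121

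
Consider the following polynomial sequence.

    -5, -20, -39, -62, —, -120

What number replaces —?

-89

Using the first 4 terms:
First differences: -15, -19, -23
Second differences: -4, -4
Constant second difference = -4.
Extend forward: -23 − 4 = -27;  -62 − 27 = -89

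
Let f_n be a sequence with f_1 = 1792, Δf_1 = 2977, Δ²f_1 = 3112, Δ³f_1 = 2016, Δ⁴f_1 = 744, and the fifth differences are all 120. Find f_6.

Build the table forward from the leading diagonal:
Fifth differences: 120, 120, 120, 120, 120, 120
Fourth differences: 744, 864, 984, 1104, 1224, 1344
Third differences: 2016, 2760, 3624, 4608, 5712, 6936
Second differences: 3112, 5128, 7888, 11512, 16120, 21832
First differences: 2977, 6089, 11217, 19105, 30617, 46737
f: 1792, 4769, 10858, 22075, 41180, 71797

71797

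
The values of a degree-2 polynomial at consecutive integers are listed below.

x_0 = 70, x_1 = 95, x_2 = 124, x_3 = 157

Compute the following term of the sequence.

194

25 , 29 , 33
4 , 4
The second differences are constant (4).
33 + 4 = 37;  157 + 37 = 194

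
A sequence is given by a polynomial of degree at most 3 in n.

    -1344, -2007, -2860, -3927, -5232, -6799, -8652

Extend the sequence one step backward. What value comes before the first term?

D1: -663  -853  -1067  -1305  -1567  -1853
D2: -190  -214  -238  -262  -286
D3: -24  -24  -24  -24
The third differences are constant at -24.
Work back: -190 + 24 = -166;  -663 + 166 = -497;  -1344 + 497 = -847

-847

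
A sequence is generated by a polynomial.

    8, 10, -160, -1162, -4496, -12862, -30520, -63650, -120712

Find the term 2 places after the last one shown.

-354032

Δ: 2, -170, -1002, -3334, -8366, -17658, -33130, -57062
Δ²: -172, -832, -2332, -5032, -9292, -15472, -23932
Δ³: -660, -1500, -2700, -4260, -6180, -8460
Δ⁴: -840, -1200, -1560, -1920, -2280
Δ⁵: -360, -360, -360, -360
The fifth differences are constant (-360).
-2280 − 360 = -2640;  -8460 − 2640 = -11100;  -23932 − 11100 = -35032;  -57062 − 35032 = -92094;  -120712 − 92094 = -212806
-2640 − 360 = -3000;  -11100 − 3000 = -14100;  -35032 − 14100 = -49132;  -92094 − 49132 = -141226;  -212806 − 141226 = -354032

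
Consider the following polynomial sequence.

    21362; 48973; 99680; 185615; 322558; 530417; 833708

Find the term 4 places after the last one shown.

27611, 50707, 85935, 136943, 207859, 303291
23096, 35228, 51008, 70916, 95432
12132, 15780, 19908, 24516
3648, 4128, 4608
480, 480
Fifth differences constant at 480.
4608 + 480 = 5088;  24516 + 5088 = 29604;  95432 + 29604 = 125036;  303291 + 125036 = 428327;  833708 + 428327 = 1262035
5088 + 480 = 5568;  29604 + 5568 = 35172;  125036 + 35172 = 160208;  428327 + 160208 = 588535;  1262035 + 588535 = 1850570
5568 + 480 = 6048;  35172 + 6048 = 41220;  160208 + 41220 = 201428;  588535 + 201428 = 789963;  1850570 + 789963 = 2640533
6048 + 480 = 6528;  41220 + 6528 = 47748;  201428 + 47748 = 249176;  789963 + 249176 = 1039139;  2640533 + 1039139 = 3679672

3679672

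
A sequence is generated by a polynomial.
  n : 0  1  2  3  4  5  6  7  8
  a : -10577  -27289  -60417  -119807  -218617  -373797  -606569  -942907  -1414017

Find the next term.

-2056817

Δ: -16712  -33128  -59390  -98810  -155180  -232772  -336338  -471110
Δ²: -16416  -26262  -39420  -56370  -77592  -103566  -134772
Δ³: -9846  -13158  -16950  -21222  -25974  -31206
Δ⁴: -3312  -3792  -4272  -4752  -5232
Δ⁵: -480  -480  -480  -480
The fifth differences are constant (-480).
-5232 − 480 = -5712;  -31206 − 5712 = -36918;  -134772 − 36918 = -171690;  -471110 − 171690 = -642800;  -1414017 − 642800 = -2056817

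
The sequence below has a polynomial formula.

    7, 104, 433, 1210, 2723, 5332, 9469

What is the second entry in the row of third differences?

Δ: 97, 329, 777, 1513, 2609, 4137
Δ²: 232, 448, 736, 1096, 1528
Δ³: 216, 288, 360, 432
Δ⁴: 72, 72, 72

288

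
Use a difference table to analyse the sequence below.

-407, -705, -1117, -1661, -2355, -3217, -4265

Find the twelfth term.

-12925

First differences: -298, -412, -544, -694, -862, -1048
Second differences: -114, -132, -150, -168, -186
Third differences: -18, -18, -18, -18
Constant third difference = -18, so extend:
-186 − 18 = -204;  -1048 − 204 = -1252;  -4265 − 1252 = -5517
-204 − 18 = -222;  -1252 − 222 = -1474;  -5517 − 1474 = -6991
-222 − 18 = -240;  -1474 − 240 = -1714;  -6991 − 1714 = -8705
-240 − 18 = -258;  -1714 − 258 = -1972;  -8705 − 1972 = -10677
-258 − 18 = -276;  -1972 − 276 = -2248;  -10677 − 2248 = -12925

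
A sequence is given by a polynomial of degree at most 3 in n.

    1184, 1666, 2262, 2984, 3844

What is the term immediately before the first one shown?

Δ: 482  596  722  860
Δ²: 114  126  138
Δ³: 12  12
The third differences are constant at 12.
Work back: 114 − 12 = 102;  482 − 102 = 380;  1184 − 380 = 804

804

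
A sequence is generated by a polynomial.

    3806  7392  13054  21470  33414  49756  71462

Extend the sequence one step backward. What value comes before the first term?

1714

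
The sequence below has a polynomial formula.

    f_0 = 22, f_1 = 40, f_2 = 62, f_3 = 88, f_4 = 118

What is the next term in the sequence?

18  22  26  30
4  4  4
Constant second difference = 4, so extend:
30 + 4 = 34;  118 + 34 = 152

152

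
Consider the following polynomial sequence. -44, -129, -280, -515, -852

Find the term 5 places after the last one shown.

-4697

-85 , -151 , -235 , -337
-66 , -84 , -102
-18 , -18
The third differences are constant (-18).
-102 − 18 = -120;  -337 − 120 = -457;  -852 − 457 = -1309
-120 − 18 = -138;  -457 − 138 = -595;  -1309 − 595 = -1904
-138 − 18 = -156;  -595 − 156 = -751;  -1904 − 751 = -2655
-156 − 18 = -174;  -751 − 174 = -925;  -2655 − 925 = -3580
-174 − 18 = -192;  -925 − 192 = -1117;  -3580 − 1117 = -4697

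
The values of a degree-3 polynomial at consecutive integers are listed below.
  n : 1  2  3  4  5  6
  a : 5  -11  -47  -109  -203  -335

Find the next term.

D1: -16, -36, -62, -94, -132
D2: -20, -26, -32, -38
D3: -6, -6, -6
Third differences constant at -6.
-38 − 6 = -44;  -132 − 44 = -176;  -335 − 176 = -511

-511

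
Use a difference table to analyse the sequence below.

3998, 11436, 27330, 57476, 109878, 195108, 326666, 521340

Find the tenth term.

1185788

First differences: 7438  15894  30146  52402  85230  131558  194674
Second differences: 8456  14252  22256  32828  46328  63116
Third differences: 5796  8004  10572  13500  16788
Fourth differences: 2208  2568  2928  3288
Fifth differences: 360  360  360
Constant fifth difference = 360, so extend:
3288 + 360 = 3648;  16788 + 3648 = 20436;  63116 + 20436 = 83552;  194674 + 83552 = 278226;  521340 + 278226 = 799566
3648 + 360 = 4008;  20436 + 4008 = 24444;  83552 + 24444 = 107996;  278226 + 107996 = 386222;  799566 + 386222 = 1185788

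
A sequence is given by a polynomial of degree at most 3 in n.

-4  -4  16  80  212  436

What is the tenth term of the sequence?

Δ: 0  20  64  132  224
Δ²: 20  44  68  92
Δ³: 24  24  24
The third differences are constant (24).
92 + 24 = 116;  224 + 116 = 340;  436 + 340 = 776
116 + 24 = 140;  340 + 140 = 480;  776 + 480 = 1256
140 + 24 = 164;  480 + 164 = 644;  1256 + 644 = 1900
164 + 24 = 188;  644 + 188 = 832;  1900 + 832 = 2732

2732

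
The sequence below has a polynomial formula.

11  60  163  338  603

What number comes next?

976

D1: 49 , 103 , 175 , 265
D2: 54 , 72 , 90
D3: 18 , 18
Constant third difference = 18, so extend:
90 + 18 = 108;  265 + 108 = 373;  603 + 373 = 976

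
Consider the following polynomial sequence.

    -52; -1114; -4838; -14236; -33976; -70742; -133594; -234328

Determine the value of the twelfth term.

Δ: -1062  -3724  -9398  -19740  -36766  -62852  -100734
Δ²: -2662  -5674  -10342  -17026  -26086  -37882
Δ³: -3012  -4668  -6684  -9060  -11796
Δ⁴: -1656  -2016  -2376  -2736
Δ⁵: -360  -360  -360
Fifth differences constant at -360.
-2736 − 360 = -3096;  -11796 − 3096 = -14892;  -37882 − 14892 = -52774;  -100734 − 52774 = -153508;  -234328 − 153508 = -387836
-3096 − 360 = -3456;  -14892 − 3456 = -18348;  -52774 − 18348 = -71122;  -153508 − 71122 = -224630;  -387836 − 224630 = -612466
-3456 − 360 = -3816;  -18348 − 3816 = -22164;  -71122 − 22164 = -93286;  -224630 − 93286 = -317916;  -612466 − 317916 = -930382
-3816 − 360 = -4176;  -22164 − 4176 = -26340;  -93286 − 26340 = -119626;  -317916 − 119626 = -437542;  -930382 − 437542 = -1367924

-1367924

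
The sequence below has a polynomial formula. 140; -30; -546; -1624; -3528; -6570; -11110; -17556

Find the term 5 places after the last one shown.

First differences: -170, -516, -1078, -1904, -3042, -4540, -6446
Second differences: -346, -562, -826, -1138, -1498, -1906
Third differences: -216, -264, -312, -360, -408
Fourth differences: -48, -48, -48, -48
Constant fourth difference = -48, so extend:
-408 − 48 = -456;  -1906 − 456 = -2362;  -6446 − 2362 = -8808;  -17556 − 8808 = -26364
-456 − 48 = -504;  -2362 − 504 = -2866;  -8808 − 2866 = -11674;  -26364 − 11674 = -38038
-504 − 48 = -552;  -2866 − 552 = -3418;  -11674 − 3418 = -15092;  -38038 − 15092 = -53130
-552 − 48 = -600;  -3418 − 600 = -4018;  -15092 − 4018 = -19110;  -53130 − 19110 = -72240
-600 − 48 = -648;  -4018 − 648 = -4666;  -19110 − 4666 = -23776;  -72240 − 23776 = -96016

-96016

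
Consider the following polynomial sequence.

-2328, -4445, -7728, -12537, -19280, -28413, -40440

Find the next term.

-55913

-2117 , -3283 , -4809 , -6743 , -9133 , -12027
-1166 , -1526 , -1934 , -2390 , -2894
-360 , -408 , -456 , -504
-48 , -48 , -48
The fourth differences are constant (-48).
-504 − 48 = -552;  -2894 − 552 = -3446;  -12027 − 3446 = -15473;  -40440 − 15473 = -55913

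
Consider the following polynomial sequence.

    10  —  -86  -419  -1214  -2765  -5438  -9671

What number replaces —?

Using the last 6 terms:
-333  -795  -1551  -2673  -4233
-462  -756  -1122  -1560
-294  -366  -438
-72  -72
Constant fourth difference = -72.
Extend backward: -294 + 72 = -222;  -462 + 222 = -240;  -333 + 240 = -93;  -86 + 93 = 7

7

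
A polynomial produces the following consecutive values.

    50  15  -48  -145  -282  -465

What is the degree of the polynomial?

-35, -63, -97, -137, -183
-28, -34, -40, -46
-6, -6, -6
The third differences are constant, so the polynomial has degree 3.

3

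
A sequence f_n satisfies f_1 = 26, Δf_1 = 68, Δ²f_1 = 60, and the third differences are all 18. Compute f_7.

1694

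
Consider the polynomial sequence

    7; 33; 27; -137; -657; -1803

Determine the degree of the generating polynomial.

D1: 26, -6, -164, -520, -1146
D2: -32, -158, -356, -626
D3: -126, -198, -270
D4: -72, -72
The fourth differences are constant, so the polynomial has degree 4.

4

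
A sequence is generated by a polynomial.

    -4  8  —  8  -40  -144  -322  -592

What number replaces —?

Using the last 5 terms:
D1: -48, -104, -178, -270
D2: -56, -74, -92
D3: -18, -18
Constant third difference = -18.
Extend backward: -56 + 18 = -38;  -48 + 38 = -10;  8 + 10 = 18

18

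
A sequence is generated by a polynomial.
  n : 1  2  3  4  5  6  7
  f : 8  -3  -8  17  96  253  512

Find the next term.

D1: -11 , -5 , 25 , 79 , 157 , 259
D2: 6 , 30 , 54 , 78 , 102
D3: 24 , 24 , 24 , 24
The third differences are constant (24).
102 + 24 = 126;  259 + 126 = 385;  512 + 385 = 897

897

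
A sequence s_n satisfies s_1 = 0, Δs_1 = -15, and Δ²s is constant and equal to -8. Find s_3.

Build the table forward from the leading diagonal:
Δ²: -8  -8  -8
Δ: -15  -23  -31
s: 0  -15  -38

-38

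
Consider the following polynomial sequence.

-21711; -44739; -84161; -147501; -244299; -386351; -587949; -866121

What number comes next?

-1240871

D1: -23028, -39422, -63340, -96798, -142052, -201598, -278172
D2: -16394, -23918, -33458, -45254, -59546, -76574
D3: -7524, -9540, -11796, -14292, -17028
D4: -2016, -2256, -2496, -2736
D5: -240, -240, -240
The fifth differences are constant (-240).
-2736 − 240 = -2976;  -17028 − 2976 = -20004;  -76574 − 20004 = -96578;  -278172 − 96578 = -374750;  -866121 − 374750 = -1240871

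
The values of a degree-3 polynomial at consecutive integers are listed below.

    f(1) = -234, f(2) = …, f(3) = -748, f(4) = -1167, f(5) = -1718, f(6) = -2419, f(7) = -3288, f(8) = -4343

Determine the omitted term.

-443

Using the last 6 terms:
-419  -551  -701  -869  -1055
-132  -150  -168  -186
-18  -18  -18
Constant third difference = -18.
Extend backward: -132 + 18 = -114;  -419 + 114 = -305;  -748 + 305 = -443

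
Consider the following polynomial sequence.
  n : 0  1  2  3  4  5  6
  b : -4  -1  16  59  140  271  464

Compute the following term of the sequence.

731

3, 17, 43, 81, 131, 193
14, 26, 38, 50, 62
12, 12, 12, 12
Constant third difference = 12, so extend:
62 + 12 = 74;  193 + 74 = 267;  464 + 267 = 731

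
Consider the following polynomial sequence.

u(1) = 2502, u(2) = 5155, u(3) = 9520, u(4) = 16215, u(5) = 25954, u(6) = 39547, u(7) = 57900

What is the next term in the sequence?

First differences: 2653, 4365, 6695, 9739, 13593, 18353
Second differences: 1712, 2330, 3044, 3854, 4760
Third differences: 618, 714, 810, 906
Fourth differences: 96, 96, 96
Fourth differences constant at 96.
906 + 96 = 1002;  4760 + 1002 = 5762;  18353 + 5762 = 24115;  57900 + 24115 = 82015

82015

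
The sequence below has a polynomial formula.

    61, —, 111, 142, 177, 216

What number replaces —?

84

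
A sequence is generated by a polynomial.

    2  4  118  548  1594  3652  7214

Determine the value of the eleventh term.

First differences: 2, 114, 430, 1046, 2058, 3562
Second differences: 112, 316, 616, 1012, 1504
Third differences: 204, 300, 396, 492
Fourth differences: 96, 96, 96
Fourth differences constant at 96.
492 + 96 = 588;  1504 + 588 = 2092;  3562 + 2092 = 5654;  7214 + 5654 = 12868
588 + 96 = 684;  2092 + 684 = 2776;  5654 + 2776 = 8430;  12868 + 8430 = 21298
684 + 96 = 780;  2776 + 780 = 3556;  8430 + 3556 = 11986;  21298 + 11986 = 33284
780 + 96 = 876;  3556 + 876 = 4432;  11986 + 4432 = 16418;  33284 + 16418 = 49702

49702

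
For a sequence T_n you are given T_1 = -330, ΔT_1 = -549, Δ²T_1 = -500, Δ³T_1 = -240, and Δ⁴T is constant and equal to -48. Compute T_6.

Build the table forward from the leading diagonal:
Fourth differences: -48, -48, -48, -48, -48, -48
Third differences: -240, -288, -336, -384, -432, -480
Second differences: -500, -740, -1028, -1364, -1748, -2180
First differences: -549, -1049, -1789, -2817, -4181, -5929
T: -330, -879, -1928, -3717, -6534, -10715

-10715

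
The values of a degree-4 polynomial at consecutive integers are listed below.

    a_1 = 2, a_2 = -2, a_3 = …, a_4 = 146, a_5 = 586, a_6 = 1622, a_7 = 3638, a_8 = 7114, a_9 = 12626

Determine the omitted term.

14

Using the last 6 terms:
Δ: 440  1036  2016  3476  5512
Δ²: 596  980  1460  2036
Δ³: 384  480  576
Δ⁴: 96  96
Constant fourth difference = 96.
Extend backward: 384 − 96 = 288;  596 − 288 = 308;  440 − 308 = 132;  146 − 132 = 14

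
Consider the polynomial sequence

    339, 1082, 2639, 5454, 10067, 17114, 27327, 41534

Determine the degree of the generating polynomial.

4

743, 1557, 2815, 4613, 7047, 10213, 14207
814, 1258, 1798, 2434, 3166, 3994
444, 540, 636, 732, 828
96, 96, 96, 96
The fourth differences are constant, so the polynomial has degree 4.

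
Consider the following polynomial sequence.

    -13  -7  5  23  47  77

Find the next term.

6  12  18  24  30
6  6  6  6
The second differences are constant (6).
30 + 6 = 36;  77 + 36 = 113

113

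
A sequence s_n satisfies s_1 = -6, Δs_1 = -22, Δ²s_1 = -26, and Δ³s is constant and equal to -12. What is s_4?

-162

Build the table forward from the leading diagonal:
Δ³: -12, -12, -12, -12
Δ²: -26, -38, -50, -62
Δ: -22, -48, -86, -136
s: -6, -28, -76, -162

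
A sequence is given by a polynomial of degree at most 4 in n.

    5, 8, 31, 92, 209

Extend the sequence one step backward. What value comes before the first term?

4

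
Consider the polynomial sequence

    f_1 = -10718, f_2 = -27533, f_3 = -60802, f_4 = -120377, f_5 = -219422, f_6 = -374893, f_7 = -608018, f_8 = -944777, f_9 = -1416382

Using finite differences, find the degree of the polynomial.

5

-16815, -33269, -59575, -99045, -155471, -233125, -336759, -471605
-16454, -26306, -39470, -56426, -77654, -103634, -134846
-9852, -13164, -16956, -21228, -25980, -31212
-3312, -3792, -4272, -4752, -5232
-480, -480, -480, -480
The fifth differences are constant, so the polynomial has degree 5.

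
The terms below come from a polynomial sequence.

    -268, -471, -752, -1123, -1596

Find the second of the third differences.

-12

First differences: -203, -281, -371, -473
Second differences: -78, -90, -102
Third differences: -12, -12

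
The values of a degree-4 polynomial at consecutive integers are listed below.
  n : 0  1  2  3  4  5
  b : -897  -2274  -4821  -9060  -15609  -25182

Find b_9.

-111354

D1: -1377, -2547, -4239, -6549, -9573
D2: -1170, -1692, -2310, -3024
D3: -522, -618, -714
D4: -96, -96
Fourth differences constant at -96.
-714 − 96 = -810;  -3024 − 810 = -3834;  -9573 − 3834 = -13407;  -25182 − 13407 = -38589
-810 − 96 = -906;  -3834 − 906 = -4740;  -13407 − 4740 = -18147;  -38589 − 18147 = -56736
-906 − 96 = -1002;  -4740 − 1002 = -5742;  -18147 − 5742 = -23889;  -56736 − 23889 = -80625
-1002 − 96 = -1098;  -5742 − 1098 = -6840;  -23889 − 6840 = -30729;  -80625 − 30729 = -111354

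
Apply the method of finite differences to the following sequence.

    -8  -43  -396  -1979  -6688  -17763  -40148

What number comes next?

Δ: -35  -353  -1583  -4709  -11075  -22385
Δ²: -318  -1230  -3126  -6366  -11310
Δ³: -912  -1896  -3240  -4944
Δ⁴: -984  -1344  -1704
Δ⁵: -360  -360
Fifth differences constant at -360.
-1704 − 360 = -2064;  -4944 − 2064 = -7008;  -11310 − 7008 = -18318;  -22385 − 18318 = -40703;  -40148 − 40703 = -80851

-80851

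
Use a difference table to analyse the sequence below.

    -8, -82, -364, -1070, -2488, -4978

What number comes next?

-8972

-74  -282  -706  -1418  -2490
-208  -424  -712  -1072
-216  -288  -360
-72  -72
Fourth differences constant at -72.
-360 − 72 = -432;  -1072 − 432 = -1504;  -2490 − 1504 = -3994;  -4978 − 3994 = -8972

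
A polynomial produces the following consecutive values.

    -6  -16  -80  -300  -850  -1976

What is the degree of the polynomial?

4

First differences: -10, -64, -220, -550, -1126
Second differences: -54, -156, -330, -576
Third differences: -102, -174, -246
Fourth differences: -72, -72
The fourth differences are constant, so the polynomial has degree 4.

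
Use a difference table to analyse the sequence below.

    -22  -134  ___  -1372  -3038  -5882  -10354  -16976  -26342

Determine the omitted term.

-506

Using the last 6 terms:
D1: -1666, -2844, -4472, -6622, -9366
D2: -1178, -1628, -2150, -2744
D3: -450, -522, -594
D4: -72, -72
Constant fourth difference = -72.
Extend backward: -450 + 72 = -378;  -1178 + 378 = -800;  -1666 + 800 = -866;  -1372 + 866 = -506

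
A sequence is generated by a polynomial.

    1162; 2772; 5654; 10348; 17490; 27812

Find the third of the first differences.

D1: 1610, 2882, 4694, 7142, 10322
D2: 1272, 1812, 2448, 3180
D3: 540, 636, 732
D4: 96, 96

4694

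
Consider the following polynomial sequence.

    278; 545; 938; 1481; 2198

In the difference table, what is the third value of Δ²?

D1: 267, 393, 543, 717
D2: 126, 150, 174
D3: 24, 24

174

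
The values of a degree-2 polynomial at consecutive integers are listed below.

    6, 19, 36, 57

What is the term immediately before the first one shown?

13  17  21
4  4
The second differences are constant at 4.
Work back: 13 − 4 = 9;  6 − 9 = -3

-3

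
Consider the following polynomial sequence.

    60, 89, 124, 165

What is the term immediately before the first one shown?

29  35  41
6  6
The second differences are constant at 6.
Work back: 29 − 6 = 23;  60 − 23 = 37

37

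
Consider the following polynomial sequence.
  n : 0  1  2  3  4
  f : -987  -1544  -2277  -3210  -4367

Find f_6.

-7449

D1: -557, -733, -933, -1157
D2: -176, -200, -224
D3: -24, -24
Third differences constant at -24.
-224 − 24 = -248;  -1157 − 248 = -1405;  -4367 − 1405 = -5772
-248 − 24 = -272;  -1405 − 272 = -1677;  -5772 − 1677 = -7449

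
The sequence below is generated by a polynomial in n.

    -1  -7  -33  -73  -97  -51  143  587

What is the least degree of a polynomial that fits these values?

First differences: -6, -26, -40, -24, 46, 194, 444
Second differences: -20, -14, 16, 70, 148, 250
Third differences: 6, 30, 54, 78, 102
Fourth differences: 24, 24, 24, 24
The fourth differences are constant, so the polynomial has degree 4.

4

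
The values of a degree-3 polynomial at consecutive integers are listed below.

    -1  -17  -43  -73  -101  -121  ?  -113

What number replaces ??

Using the first 6 terms:
D1: -16  -26  -30  -28  -20
D2: -10  -4  2  8
D3: 6  6  6
Constant third difference = 6.
Extend forward: 8 + 6 = 14;  -20 + 14 = -6;  -121 − 6 = -127

-127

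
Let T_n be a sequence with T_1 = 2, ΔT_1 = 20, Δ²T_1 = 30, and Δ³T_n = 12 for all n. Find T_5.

310

Build the table forward from the leading diagonal:
Third differences: 12, 12, 12, 12, 12
Second differences: 30, 42, 54, 66, 78
First differences: 20, 50, 92, 146, 212
T: 2, 22, 72, 164, 310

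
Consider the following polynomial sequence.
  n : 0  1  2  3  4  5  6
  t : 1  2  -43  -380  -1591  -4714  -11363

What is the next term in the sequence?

1  -45  -337  -1211  -3123  -6649
-46  -292  -874  -1912  -3526
-246  -582  -1038  -1614
-336  -456  -576
-120  -120
Constant fifth difference = -120, so extend:
-576 − 120 = -696;  -1614 − 696 = -2310;  -3526 − 2310 = -5836;  -6649 − 5836 = -12485;  -11363 − 12485 = -23848

-23848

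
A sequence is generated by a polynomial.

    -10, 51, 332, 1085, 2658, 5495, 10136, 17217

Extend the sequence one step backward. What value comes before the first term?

-7

Δ: 61  281  753  1573  2837  4641  7081
Δ²: 220  472  820  1264  1804  2440
Δ³: 252  348  444  540  636
Δ⁴: 96  96  96  96
The fourth differences are constant at 96.
Work back: 252 − 96 = 156;  220 − 156 = 64;  61 − 64 = -3;  -10 + 3 = -7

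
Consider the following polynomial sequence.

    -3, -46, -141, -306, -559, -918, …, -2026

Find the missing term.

-1401

Using the first 6 terms:
-43, -95, -165, -253, -359
-52, -70, -88, -106
-18, -18, -18
Constant third difference = -18.
Extend forward: -106 − 18 = -124;  -359 − 124 = -483;  -918 − 483 = -1401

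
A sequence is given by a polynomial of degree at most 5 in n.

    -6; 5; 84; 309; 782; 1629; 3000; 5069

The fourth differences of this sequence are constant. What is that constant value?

24

First differences: 11, 79, 225, 473, 847, 1371, 2069
Second differences: 68, 146, 248, 374, 524, 698
Third differences: 78, 102, 126, 150, 174
Fourth differences: 24, 24, 24, 24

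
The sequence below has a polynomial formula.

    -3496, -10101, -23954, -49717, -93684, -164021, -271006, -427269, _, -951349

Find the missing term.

-648032

Using the first 8 terms:
D1: -6605, -13853, -25763, -43967, -70337, -106985, -156263
D2: -7248, -11910, -18204, -26370, -36648, -49278
D3: -4662, -6294, -8166, -10278, -12630
D4: -1632, -1872, -2112, -2352
D5: -240, -240, -240
Constant fifth difference = -240.
Extend forward: -2352 − 240 = -2592;  -12630 − 2592 = -15222;  -49278 − 15222 = -64500;  -156263 − 64500 = -220763;  -427269 − 220763 = -648032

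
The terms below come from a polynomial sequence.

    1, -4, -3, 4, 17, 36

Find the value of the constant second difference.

6

Δ: -5, 1, 7, 13, 19
Δ²: 6, 6, 6, 6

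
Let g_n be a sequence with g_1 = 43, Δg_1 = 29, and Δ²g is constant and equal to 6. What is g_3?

Build the table forward from the leading diagonal:
Second differences: 6, 6, 6
First differences: 29, 35, 41
g: 43, 72, 107

107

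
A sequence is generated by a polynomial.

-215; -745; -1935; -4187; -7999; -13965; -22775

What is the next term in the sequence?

Δ: -530  -1190  -2252  -3812  -5966  -8810
Δ²: -660  -1062  -1560  -2154  -2844
Δ³: -402  -498  -594  -690
Δ⁴: -96  -96  -96
Constant fourth difference = -96, so extend:
-690 − 96 = -786;  -2844 − 786 = -3630;  -8810 − 3630 = -12440;  -22775 − 12440 = -35215

-35215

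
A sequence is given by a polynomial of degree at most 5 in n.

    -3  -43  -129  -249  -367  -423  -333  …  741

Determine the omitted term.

11

Using the first 7 terms:
Δ: -40  -86  -120  -118  -56  90
Δ²: -46  -34  2  62  146
Δ³: 12  36  60  84
Δ⁴: 24  24  24
Constant fourth difference = 24.
Extend forward: 84 + 24 = 108;  146 + 108 = 254;  90 + 254 = 344;  -333 + 344 = 11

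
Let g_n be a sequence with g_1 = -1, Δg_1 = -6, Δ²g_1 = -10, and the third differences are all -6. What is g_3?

-23

Build the table forward from the leading diagonal:
Third differences: -6, -6, -6
Second differences: -10, -16, -22
First differences: -6, -16, -32
g: -1, -7, -23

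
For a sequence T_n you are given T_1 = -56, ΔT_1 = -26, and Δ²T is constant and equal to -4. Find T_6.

-226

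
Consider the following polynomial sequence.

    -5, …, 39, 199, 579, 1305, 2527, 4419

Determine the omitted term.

-3

Using the last 6 terms:
Δ: 160, 380, 726, 1222, 1892
Δ²: 220, 346, 496, 670
Δ³: 126, 150, 174
Δ⁴: 24, 24
Constant fourth difference = 24.
Extend backward: 126 − 24 = 102;  220 − 102 = 118;  160 − 118 = 42;  39 − 42 = -3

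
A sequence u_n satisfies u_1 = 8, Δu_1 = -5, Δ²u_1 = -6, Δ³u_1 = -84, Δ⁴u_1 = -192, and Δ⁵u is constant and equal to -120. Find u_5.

-576

Build the table forward from the leading diagonal:
Δ⁵: -120, -120, -120, -120, -120
Δ⁴: -192, -312, -432, -552, -672
Δ³: -84, -276, -588, -1020, -1572
Δ²: -6, -90, -366, -954, -1974
Δ: -5, -11, -101, -467, -1421
u: 8, 3, -8, -109, -576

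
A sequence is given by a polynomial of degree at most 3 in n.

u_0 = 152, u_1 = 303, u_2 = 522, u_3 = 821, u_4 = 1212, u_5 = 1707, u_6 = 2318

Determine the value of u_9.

4967

Δ: 151, 219, 299, 391, 495, 611
Δ²: 68, 80, 92, 104, 116
Δ³: 12, 12, 12, 12
Constant third difference = 12, so extend:
116 + 12 = 128;  611 + 128 = 739;  2318 + 739 = 3057
128 + 12 = 140;  739 + 140 = 879;  3057 + 879 = 3936
140 + 12 = 152;  879 + 152 = 1031;  3936 + 1031 = 4967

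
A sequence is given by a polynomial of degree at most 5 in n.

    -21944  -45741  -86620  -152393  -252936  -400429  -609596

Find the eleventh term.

-2459964

First differences: -23797, -40879, -65773, -100543, -147493, -209167
Second differences: -17082, -24894, -34770, -46950, -61674
Third differences: -7812, -9876, -12180, -14724
Fourth differences: -2064, -2304, -2544
Fifth differences: -240, -240
Fifth differences constant at -240.
-2544 − 240 = -2784;  -14724 − 2784 = -17508;  -61674 − 17508 = -79182;  -209167 − 79182 = -288349;  -609596 − 288349 = -897945
-2784 − 240 = -3024;  -17508 − 3024 = -20532;  -79182 − 20532 = -99714;  -288349 − 99714 = -388063;  -897945 − 388063 = -1286008
-3024 − 240 = -3264;  -20532 − 3264 = -23796;  -99714 − 23796 = -123510;  -388063 − 123510 = -511573;  -1286008 − 511573 = -1797581
-3264 − 240 = -3504;  -23796 − 3504 = -27300;  -123510 − 27300 = -150810;  -511573 − 150810 = -662383;  -1797581 − 662383 = -2459964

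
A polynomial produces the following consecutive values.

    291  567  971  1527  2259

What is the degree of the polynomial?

Δ: 276, 404, 556, 732
Δ²: 128, 152, 176
Δ³: 24, 24
The third differences are constant, so the polynomial has degree 3.

3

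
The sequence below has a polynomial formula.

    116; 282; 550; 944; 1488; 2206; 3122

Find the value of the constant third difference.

Δ: 166, 268, 394, 544, 718, 916
Δ²: 102, 126, 150, 174, 198
Δ³: 24, 24, 24, 24

24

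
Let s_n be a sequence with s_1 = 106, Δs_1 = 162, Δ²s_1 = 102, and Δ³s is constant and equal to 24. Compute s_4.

922

Build the table forward from the leading diagonal:
Δ³: 24, 24, 24, 24
Δ²: 102, 126, 150, 174
Δ: 162, 264, 390, 540
s: 106, 268, 532, 922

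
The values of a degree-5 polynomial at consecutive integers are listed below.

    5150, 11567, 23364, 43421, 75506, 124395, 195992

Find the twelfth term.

Δ: 6417  11797  20057  32085  48889  71597
Δ²: 5380  8260  12028  16804  22708
Δ³: 2880  3768  4776  5904
Δ⁴: 888  1008  1128
Δ⁵: 120  120
The fifth differences are constant (120).
1128 + 120 = 1248;  5904 + 1248 = 7152;  22708 + 7152 = 29860;  71597 + 29860 = 101457;  195992 + 101457 = 297449
1248 + 120 = 1368;  7152 + 1368 = 8520;  29860 + 8520 = 38380;  101457 + 38380 = 139837;  297449 + 139837 = 437286
1368 + 120 = 1488;  8520 + 1488 = 10008;  38380 + 10008 = 48388;  139837 + 48388 = 188225;  437286 + 188225 = 625511
1488 + 120 = 1608;  10008 + 1608 = 11616;  48388 + 11616 = 60004;  188225 + 60004 = 248229;  625511 + 248229 = 873740
1608 + 120 = 1728;  11616 + 1728 = 13344;  60004 + 13344 = 73348;  248229 + 73348 = 321577;  873740 + 321577 = 1195317

1195317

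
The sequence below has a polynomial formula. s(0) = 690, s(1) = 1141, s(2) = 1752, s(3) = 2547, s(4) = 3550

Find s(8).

10122

Δ: 451, 611, 795, 1003
Δ²: 160, 184, 208
Δ³: 24, 24
Third differences constant at 24.
208 + 24 = 232;  1003 + 232 = 1235;  3550 + 1235 = 4785
232 + 24 = 256;  1235 + 256 = 1491;  4785 + 1491 = 6276
256 + 24 = 280;  1491 + 280 = 1771;  6276 + 1771 = 8047
280 + 24 = 304;  1771 + 304 = 2075;  8047 + 2075 = 10122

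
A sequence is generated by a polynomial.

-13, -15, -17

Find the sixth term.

Δ: -2  -2
The first differences are constant (-2).
-17 − 2 = -19
-19 − 2 = -21
-21 − 2 = -23

-23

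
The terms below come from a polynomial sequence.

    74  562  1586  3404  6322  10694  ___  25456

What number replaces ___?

Using the first 6 terms:
Δ: 488  1024  1818  2918  4372
Δ²: 536  794  1100  1454
Δ³: 258  306  354
Δ⁴: 48  48
Constant fourth difference = 48.
Extend forward: 354 + 48 = 402;  1454 + 402 = 1856;  4372 + 1856 = 6228;  10694 + 6228 = 16922

16922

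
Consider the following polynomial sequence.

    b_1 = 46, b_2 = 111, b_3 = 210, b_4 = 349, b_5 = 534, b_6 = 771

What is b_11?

2946

Δ: 65, 99, 139, 185, 237
Δ²: 34, 40, 46, 52
Δ³: 6, 6, 6
Constant third difference = 6, so extend:
52 + 6 = 58;  237 + 58 = 295;  771 + 295 = 1066
58 + 6 = 64;  295 + 64 = 359;  1066 + 359 = 1425
64 + 6 = 70;  359 + 70 = 429;  1425 + 429 = 1854
70 + 6 = 76;  429 + 76 = 505;  1854 + 505 = 2359
76 + 6 = 82;  505 + 82 = 587;  2359 + 587 = 2946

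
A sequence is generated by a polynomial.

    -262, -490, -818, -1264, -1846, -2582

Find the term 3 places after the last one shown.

-5894

-228, -328, -446, -582, -736
-100, -118, -136, -154
-18, -18, -18
Constant third difference = -18, so extend:
-154 − 18 = -172;  -736 − 172 = -908;  -2582 − 908 = -3490
-172 − 18 = -190;  -908 − 190 = -1098;  -3490 − 1098 = -4588
-190 − 18 = -208;  -1098 − 208 = -1306;  -4588 − 1306 = -5894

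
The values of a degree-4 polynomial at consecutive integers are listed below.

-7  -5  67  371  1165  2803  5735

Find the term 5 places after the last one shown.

62275

D1: 2, 72, 304, 794, 1638, 2932
D2: 70, 232, 490, 844, 1294
D3: 162, 258, 354, 450
D4: 96, 96, 96
Constant fourth difference = 96, so extend:
450 + 96 = 546;  1294 + 546 = 1840;  2932 + 1840 = 4772;  5735 + 4772 = 10507
546 + 96 = 642;  1840 + 642 = 2482;  4772 + 2482 = 7254;  10507 + 7254 = 17761
642 + 96 = 738;  2482 + 738 = 3220;  7254 + 3220 = 10474;  17761 + 10474 = 28235
738 + 96 = 834;  3220 + 834 = 4054;  10474 + 4054 = 14528;  28235 + 14528 = 42763
834 + 96 = 930;  4054 + 930 = 4984;  14528 + 4984 = 19512;  42763 + 19512 = 62275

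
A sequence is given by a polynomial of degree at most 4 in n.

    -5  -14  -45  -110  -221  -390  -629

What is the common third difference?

First differences: -9, -31, -65, -111, -169, -239
Second differences: -22, -34, -46, -58, -70
Third differences: -12, -12, -12, -12

-12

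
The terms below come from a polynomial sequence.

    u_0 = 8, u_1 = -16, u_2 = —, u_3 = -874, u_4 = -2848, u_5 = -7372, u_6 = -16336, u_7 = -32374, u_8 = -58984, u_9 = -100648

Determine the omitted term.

Using the last 7 terms:
First differences: -1974, -4524, -8964, -16038, -26610, -41664
Second differences: -2550, -4440, -7074, -10572, -15054
Third differences: -1890, -2634, -3498, -4482
Fourth differences: -744, -864, -984
Fifth differences: -120, -120
Constant fifth difference = -120.
Extend backward: -744 + 120 = -624;  -1890 + 624 = -1266;  -2550 + 1266 = -1284;  -1974 + 1284 = -690;  -874 + 690 = -184

-184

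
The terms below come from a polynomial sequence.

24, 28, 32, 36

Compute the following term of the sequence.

Δ: 4 , 4 , 4
First differences constant at 4.
36 + 4 = 40

40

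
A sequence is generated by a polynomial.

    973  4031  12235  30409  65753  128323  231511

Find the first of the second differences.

5146

First differences: 3058, 8204, 18174, 35344, 62570, 103188
Second differences: 5146, 9970, 17170, 27226, 40618
Third differences: 4824, 7200, 10056, 13392
Fourth differences: 2376, 2856, 3336
Fifth differences: 480, 480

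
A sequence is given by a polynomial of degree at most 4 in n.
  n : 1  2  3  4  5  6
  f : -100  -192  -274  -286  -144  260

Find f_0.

-34

-92  -82  -12  142  404
10  70  154  262
60  84  108
24  24
The fourth differences are constant at 24.
Work back: 60 − 24 = 36;  10 − 36 = -26;  -92 + 26 = -66;  -100 + 66 = -34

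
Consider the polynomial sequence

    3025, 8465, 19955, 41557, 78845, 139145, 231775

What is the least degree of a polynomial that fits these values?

Δ: 5440, 11490, 21602, 37288, 60300, 92630
Δ²: 6050, 10112, 15686, 23012, 32330
Δ³: 4062, 5574, 7326, 9318
Δ⁴: 1512, 1752, 1992
Δ⁵: 240, 240
The fifth differences are constant, so the polynomial has degree 5.

5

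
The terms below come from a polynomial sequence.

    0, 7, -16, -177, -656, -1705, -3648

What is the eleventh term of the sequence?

-29360

D1: 7  -23  -161  -479  -1049  -1943
D2: -30  -138  -318  -570  -894
D3: -108  -180  -252  -324
D4: -72  -72  -72
The fourth differences are constant (-72).
-324 − 72 = -396;  -894 − 396 = -1290;  -1943 − 1290 = -3233;  -3648 − 3233 = -6881
-396 − 72 = -468;  -1290 − 468 = -1758;  -3233 − 1758 = -4991;  -6881 − 4991 = -11872
-468 − 72 = -540;  -1758 − 540 = -2298;  -4991 − 2298 = -7289;  -11872 − 7289 = -19161
-540 − 72 = -612;  -2298 − 612 = -2910;  -7289 − 2910 = -10199;  -19161 − 10199 = -29360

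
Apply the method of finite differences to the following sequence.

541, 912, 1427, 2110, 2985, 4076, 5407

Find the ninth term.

First differences: 371  515  683  875  1091  1331
Second differences: 144  168  192  216  240
Third differences: 24  24  24  24
The third differences are constant (24).
240 + 24 = 264;  1331 + 264 = 1595;  5407 + 1595 = 7002
264 + 24 = 288;  1595 + 288 = 1883;  7002 + 1883 = 8885

8885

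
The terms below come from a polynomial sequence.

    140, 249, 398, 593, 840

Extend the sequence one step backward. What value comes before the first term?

Δ: 109, 149, 195, 247
Δ²: 40, 46, 52
Δ³: 6, 6
The third differences are constant at 6.
Work back: 40 − 6 = 34;  109 − 34 = 75;  140 − 75 = 65

65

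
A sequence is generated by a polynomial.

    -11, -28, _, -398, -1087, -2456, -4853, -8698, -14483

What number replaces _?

-113

Using the last 6 terms:
Δ: -689  -1369  -2397  -3845  -5785
Δ²: -680  -1028  -1448  -1940
Δ³: -348  -420  -492
Δ⁴: -72  -72
Constant fourth difference = -72.
Extend backward: -348 + 72 = -276;  -680 + 276 = -404;  -689 + 404 = -285;  -398 + 285 = -113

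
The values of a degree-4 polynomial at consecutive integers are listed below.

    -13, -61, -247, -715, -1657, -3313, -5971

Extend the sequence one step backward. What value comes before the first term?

D1: -48  -186  -468  -942  -1656  -2658
D2: -138  -282  -474  -714  -1002
D3: -144  -192  -240  -288
D4: -48  -48  -48
The fourth differences are constant at -48.
Work back: -144 + 48 = -96;  -138 + 96 = -42;  -48 + 42 = -6;  -13 + 6 = -7

-7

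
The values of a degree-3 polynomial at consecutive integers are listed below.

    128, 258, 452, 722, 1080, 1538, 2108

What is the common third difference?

12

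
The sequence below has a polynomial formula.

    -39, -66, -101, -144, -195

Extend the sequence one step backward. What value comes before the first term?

-20

First differences: -27, -35, -43, -51
Second differences: -8, -8, -8
The second differences are constant at -8.
Work back: -27 + 8 = -19;  -39 + 19 = -20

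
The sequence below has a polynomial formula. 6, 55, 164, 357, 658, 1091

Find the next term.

1680

Δ: 49, 109, 193, 301, 433
Δ²: 60, 84, 108, 132
Δ³: 24, 24, 24
Constant third difference = 24, so extend:
132 + 24 = 156;  433 + 156 = 589;  1091 + 589 = 1680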